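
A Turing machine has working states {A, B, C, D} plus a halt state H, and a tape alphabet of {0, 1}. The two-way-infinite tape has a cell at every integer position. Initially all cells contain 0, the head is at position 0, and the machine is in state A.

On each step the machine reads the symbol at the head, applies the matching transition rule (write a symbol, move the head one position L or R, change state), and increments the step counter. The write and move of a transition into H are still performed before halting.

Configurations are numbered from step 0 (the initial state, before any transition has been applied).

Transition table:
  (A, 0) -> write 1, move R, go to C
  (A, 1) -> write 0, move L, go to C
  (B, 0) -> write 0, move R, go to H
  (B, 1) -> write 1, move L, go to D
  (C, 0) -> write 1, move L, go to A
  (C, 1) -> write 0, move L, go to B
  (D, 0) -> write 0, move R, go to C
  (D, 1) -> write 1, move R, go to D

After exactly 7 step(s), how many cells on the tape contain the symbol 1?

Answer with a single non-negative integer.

Answer: 2

Derivation:
Step 1: in state A at pos 0, read 0 -> (A,0)->write 1,move R,goto C. Now: state=C, head=1, tape[-1..2]=0100 (head:   ^)
Step 2: in state C at pos 1, read 0 -> (C,0)->write 1,move L,goto A. Now: state=A, head=0, tape[-1..2]=0110 (head:  ^)
Step 3: in state A at pos 0, read 1 -> (A,1)->write 0,move L,goto C. Now: state=C, head=-1, tape[-2..2]=00010 (head:  ^)
Step 4: in state C at pos -1, read 0 -> (C,0)->write 1,move L,goto A. Now: state=A, head=-2, tape[-3..2]=001010 (head:  ^)
Step 5: in state A at pos -2, read 0 -> (A,0)->write 1,move R,goto C. Now: state=C, head=-1, tape[-3..2]=011010 (head:   ^)
Step 6: in state C at pos -1, read 1 -> (C,1)->write 0,move L,goto B. Now: state=B, head=-2, tape[-3..2]=010010 (head:  ^)
Step 7: in state B at pos -2, read 1 -> (B,1)->write 1,move L,goto D. Now: state=D, head=-3, tape[-4..2]=0010010 (head:  ^)
Cells containing 1 after step 7: {-2, 1} -> 2 cell(s)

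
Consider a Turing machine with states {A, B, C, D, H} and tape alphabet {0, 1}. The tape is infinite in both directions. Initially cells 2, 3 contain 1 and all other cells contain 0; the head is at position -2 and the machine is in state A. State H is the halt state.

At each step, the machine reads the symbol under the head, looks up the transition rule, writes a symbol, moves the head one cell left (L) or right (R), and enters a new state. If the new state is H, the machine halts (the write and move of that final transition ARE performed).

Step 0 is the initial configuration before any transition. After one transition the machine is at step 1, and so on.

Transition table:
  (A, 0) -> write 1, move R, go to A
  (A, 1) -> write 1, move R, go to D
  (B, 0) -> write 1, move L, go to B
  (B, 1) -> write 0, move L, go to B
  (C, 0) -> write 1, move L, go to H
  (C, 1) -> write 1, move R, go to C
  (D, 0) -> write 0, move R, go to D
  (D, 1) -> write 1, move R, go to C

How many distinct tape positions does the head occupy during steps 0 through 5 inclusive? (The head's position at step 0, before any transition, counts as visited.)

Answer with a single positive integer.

Step 1: in state A at pos -2, read 0 -> (A,0)->write 1,move R,goto A. Now: state=A, head=-1, tape[-3..4]=01000110 (head:   ^)
Step 2: in state A at pos -1, read 0 -> (A,0)->write 1,move R,goto A. Now: state=A, head=0, tape[-3..4]=01100110 (head:    ^)
Step 3: in state A at pos 0, read 0 -> (A,0)->write 1,move R,goto A. Now: state=A, head=1, tape[-3..4]=01110110 (head:     ^)
Step 4: in state A at pos 1, read 0 -> (A,0)->write 1,move R,goto A. Now: state=A, head=2, tape[-3..4]=01111110 (head:      ^)
Step 5: in state A at pos 2, read 1 -> (A,1)->write 1,move R,goto D. Now: state=D, head=3, tape[-3..4]=01111110 (head:       ^)
Head positions at steps 0..5: starting at -2, distinct positions visited = {-2, -1, 0, 1, 2, 3} -> 6 position(s)

Answer: 6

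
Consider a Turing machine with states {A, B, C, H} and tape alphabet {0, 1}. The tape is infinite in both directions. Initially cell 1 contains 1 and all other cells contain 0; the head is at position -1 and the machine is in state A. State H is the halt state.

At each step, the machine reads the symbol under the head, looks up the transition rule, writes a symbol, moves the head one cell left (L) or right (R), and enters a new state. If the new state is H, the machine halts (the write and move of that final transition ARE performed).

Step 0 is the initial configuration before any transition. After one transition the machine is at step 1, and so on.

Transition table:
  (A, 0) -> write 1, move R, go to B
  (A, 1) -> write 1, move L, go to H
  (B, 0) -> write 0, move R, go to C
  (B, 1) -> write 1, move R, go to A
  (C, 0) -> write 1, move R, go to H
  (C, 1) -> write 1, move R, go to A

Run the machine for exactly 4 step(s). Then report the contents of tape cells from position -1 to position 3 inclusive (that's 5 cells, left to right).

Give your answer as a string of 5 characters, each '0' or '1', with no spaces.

Answer: 10110

Derivation:
Step 1: in state A at pos -1, read 0 -> (A,0)->write 1,move R,goto B. Now: state=B, head=0, tape[-2..2]=01010 (head:   ^)
Step 2: in state B at pos 0, read 0 -> (B,0)->write 0,move R,goto C. Now: state=C, head=1, tape[-2..2]=01010 (head:    ^)
Step 3: in state C at pos 1, read 1 -> (C,1)->write 1,move R,goto A. Now: state=A, head=2, tape[-2..3]=010100 (head:     ^)
Step 4: in state A at pos 2, read 0 -> (A,0)->write 1,move R,goto B. Now: state=B, head=3, tape[-2..4]=0101100 (head:      ^)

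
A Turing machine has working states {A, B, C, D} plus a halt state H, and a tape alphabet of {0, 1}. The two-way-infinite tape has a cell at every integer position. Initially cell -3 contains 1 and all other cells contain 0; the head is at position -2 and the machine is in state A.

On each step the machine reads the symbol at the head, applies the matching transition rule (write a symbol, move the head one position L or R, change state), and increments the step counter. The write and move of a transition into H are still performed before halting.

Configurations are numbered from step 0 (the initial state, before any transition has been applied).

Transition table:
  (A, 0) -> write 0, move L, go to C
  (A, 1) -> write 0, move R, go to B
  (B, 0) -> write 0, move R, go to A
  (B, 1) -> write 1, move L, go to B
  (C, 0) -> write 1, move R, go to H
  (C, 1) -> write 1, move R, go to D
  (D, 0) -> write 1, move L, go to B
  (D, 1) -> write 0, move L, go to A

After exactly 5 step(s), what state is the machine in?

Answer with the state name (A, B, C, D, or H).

Answer: A

Derivation:
Step 1: in state A at pos -2, read 0 -> (A,0)->write 0,move L,goto C. Now: state=C, head=-3, tape[-4..-1]=0100 (head:  ^)
Step 2: in state C at pos -3, read 1 -> (C,1)->write 1,move R,goto D. Now: state=D, head=-2, tape[-4..-1]=0100 (head:   ^)
Step 3: in state D at pos -2, read 0 -> (D,0)->write 1,move L,goto B. Now: state=B, head=-3, tape[-4..-1]=0110 (head:  ^)
Step 4: in state B at pos -3, read 1 -> (B,1)->write 1,move L,goto B. Now: state=B, head=-4, tape[-5..-1]=00110 (head:  ^)
Step 5: in state B at pos -4, read 0 -> (B,0)->write 0,move R,goto A. Now: state=A, head=-3, tape[-5..-1]=00110 (head:   ^)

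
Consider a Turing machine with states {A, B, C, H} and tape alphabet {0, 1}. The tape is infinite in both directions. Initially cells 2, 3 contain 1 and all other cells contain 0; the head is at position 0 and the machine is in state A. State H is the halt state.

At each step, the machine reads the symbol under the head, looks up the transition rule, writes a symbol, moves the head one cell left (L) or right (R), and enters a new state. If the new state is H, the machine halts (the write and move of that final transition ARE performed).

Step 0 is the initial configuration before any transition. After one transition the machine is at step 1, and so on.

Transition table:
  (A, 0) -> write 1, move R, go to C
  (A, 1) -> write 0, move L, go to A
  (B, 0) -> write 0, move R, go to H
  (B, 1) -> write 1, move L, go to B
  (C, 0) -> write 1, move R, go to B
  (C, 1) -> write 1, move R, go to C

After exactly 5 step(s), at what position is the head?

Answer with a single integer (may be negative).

Step 1: in state A at pos 0, read 0 -> (A,0)->write 1,move R,goto C. Now: state=C, head=1, tape[-1..4]=010110 (head:   ^)
Step 2: in state C at pos 1, read 0 -> (C,0)->write 1,move R,goto B. Now: state=B, head=2, tape[-1..4]=011110 (head:    ^)
Step 3: in state B at pos 2, read 1 -> (B,1)->write 1,move L,goto B. Now: state=B, head=1, tape[-1..4]=011110 (head:   ^)
Step 4: in state B at pos 1, read 1 -> (B,1)->write 1,move L,goto B. Now: state=B, head=0, tape[-1..4]=011110 (head:  ^)
Step 5: in state B at pos 0, read 1 -> (B,1)->write 1,move L,goto B. Now: state=B, head=-1, tape[-2..4]=0011110 (head:  ^)

Answer: -1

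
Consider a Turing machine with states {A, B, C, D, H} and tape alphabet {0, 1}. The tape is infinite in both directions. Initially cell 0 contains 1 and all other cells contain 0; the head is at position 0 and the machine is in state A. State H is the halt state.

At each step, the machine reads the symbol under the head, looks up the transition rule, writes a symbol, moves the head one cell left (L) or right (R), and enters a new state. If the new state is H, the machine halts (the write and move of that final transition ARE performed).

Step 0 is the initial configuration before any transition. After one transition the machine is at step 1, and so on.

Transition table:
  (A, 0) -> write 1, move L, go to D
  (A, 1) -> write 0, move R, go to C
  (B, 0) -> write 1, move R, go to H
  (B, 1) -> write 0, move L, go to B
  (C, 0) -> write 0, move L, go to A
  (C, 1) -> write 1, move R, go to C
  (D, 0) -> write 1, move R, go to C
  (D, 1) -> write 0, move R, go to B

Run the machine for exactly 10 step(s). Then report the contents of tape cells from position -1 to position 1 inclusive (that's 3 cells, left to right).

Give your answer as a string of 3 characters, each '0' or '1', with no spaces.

Answer: 010

Derivation:
Step 1: in state A at pos 0, read 1 -> (A,1)->write 0,move R,goto C. Now: state=C, head=1, tape[-1..2]=0000 (head:   ^)
Step 2: in state C at pos 1, read 0 -> (C,0)->write 0,move L,goto A. Now: state=A, head=0, tape[-1..2]=0000 (head:  ^)
Step 3: in state A at pos 0, read 0 -> (A,0)->write 1,move L,goto D. Now: state=D, head=-1, tape[-2..2]=00100 (head:  ^)
Step 4: in state D at pos -1, read 0 -> (D,0)->write 1,move R,goto C. Now: state=C, head=0, tape[-2..2]=01100 (head:   ^)
Step 5: in state C at pos 0, read 1 -> (C,1)->write 1,move R,goto C. Now: state=C, head=1, tape[-2..2]=01100 (head:    ^)
Step 6: in state C at pos 1, read 0 -> (C,0)->write 0,move L,goto A. Now: state=A, head=0, tape[-2..2]=01100 (head:   ^)
Step 7: in state A at pos 0, read 1 -> (A,1)->write 0,move R,goto C. Now: state=C, head=1, tape[-2..2]=01000 (head:    ^)
Step 8: in state C at pos 1, read 0 -> (C,0)->write 0,move L,goto A. Now: state=A, head=0, tape[-2..2]=01000 (head:   ^)
Step 9: in state A at pos 0, read 0 -> (A,0)->write 1,move L,goto D. Now: state=D, head=-1, tape[-2..2]=01100 (head:  ^)
Step 10: in state D at pos -1, read 1 -> (D,1)->write 0,move R,goto B. Now: state=B, head=0, tape[-2..2]=00100 (head:   ^)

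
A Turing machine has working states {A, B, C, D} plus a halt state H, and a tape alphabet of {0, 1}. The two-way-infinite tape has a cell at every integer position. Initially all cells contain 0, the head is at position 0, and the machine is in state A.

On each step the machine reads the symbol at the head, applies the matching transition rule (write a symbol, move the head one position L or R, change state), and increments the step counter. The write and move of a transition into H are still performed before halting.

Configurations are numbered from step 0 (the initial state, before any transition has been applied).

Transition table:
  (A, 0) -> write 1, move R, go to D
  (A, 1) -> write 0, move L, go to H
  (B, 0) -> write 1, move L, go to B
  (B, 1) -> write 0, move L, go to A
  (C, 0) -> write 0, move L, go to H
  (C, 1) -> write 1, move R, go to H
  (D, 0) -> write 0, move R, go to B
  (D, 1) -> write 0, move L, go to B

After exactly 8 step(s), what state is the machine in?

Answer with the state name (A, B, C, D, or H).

Step 1: in state A at pos 0, read 0 -> (A,0)->write 1,move R,goto D. Now: state=D, head=1, tape[-1..2]=0100 (head:   ^)
Step 2: in state D at pos 1, read 0 -> (D,0)->write 0,move R,goto B. Now: state=B, head=2, tape[-1..3]=01000 (head:    ^)
Step 3: in state B at pos 2, read 0 -> (B,0)->write 1,move L,goto B. Now: state=B, head=1, tape[-1..3]=01010 (head:   ^)
Step 4: in state B at pos 1, read 0 -> (B,0)->write 1,move L,goto B. Now: state=B, head=0, tape[-1..3]=01110 (head:  ^)
Step 5: in state B at pos 0, read 1 -> (B,1)->write 0,move L,goto A. Now: state=A, head=-1, tape[-2..3]=000110 (head:  ^)
Step 6: in state A at pos -1, read 0 -> (A,0)->write 1,move R,goto D. Now: state=D, head=0, tape[-2..3]=010110 (head:   ^)
Step 7: in state D at pos 0, read 0 -> (D,0)->write 0,move R,goto B. Now: state=B, head=1, tape[-2..3]=010110 (head:    ^)
Step 8: in state B at pos 1, read 1 -> (B,1)->write 0,move L,goto A. Now: state=A, head=0, tape[-2..3]=010010 (head:   ^)

Answer: A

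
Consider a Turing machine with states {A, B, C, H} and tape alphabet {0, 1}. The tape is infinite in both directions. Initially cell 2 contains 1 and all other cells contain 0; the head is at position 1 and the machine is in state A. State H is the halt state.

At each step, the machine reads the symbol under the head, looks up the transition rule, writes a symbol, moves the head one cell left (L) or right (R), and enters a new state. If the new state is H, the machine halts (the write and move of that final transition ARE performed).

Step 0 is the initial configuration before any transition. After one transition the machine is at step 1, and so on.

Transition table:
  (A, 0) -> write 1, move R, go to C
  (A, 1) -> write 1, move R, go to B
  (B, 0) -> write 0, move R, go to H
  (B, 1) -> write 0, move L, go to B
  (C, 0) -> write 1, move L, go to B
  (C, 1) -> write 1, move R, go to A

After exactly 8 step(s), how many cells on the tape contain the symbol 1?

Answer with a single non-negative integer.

Answer: 1

Derivation:
Step 1: in state A at pos 1, read 0 -> (A,0)->write 1,move R,goto C. Now: state=C, head=2, tape[0..3]=0110 (head:   ^)
Step 2: in state C at pos 2, read 1 -> (C,1)->write 1,move R,goto A. Now: state=A, head=3, tape[0..4]=01100 (head:    ^)
Step 3: in state A at pos 3, read 0 -> (A,0)->write 1,move R,goto C. Now: state=C, head=4, tape[0..5]=011100 (head:     ^)
Step 4: in state C at pos 4, read 0 -> (C,0)->write 1,move L,goto B. Now: state=B, head=3, tape[0..5]=011110 (head:    ^)
Step 5: in state B at pos 3, read 1 -> (B,1)->write 0,move L,goto B. Now: state=B, head=2, tape[0..5]=011010 (head:   ^)
Step 6: in state B at pos 2, read 1 -> (B,1)->write 0,move L,goto B. Now: state=B, head=1, tape[0..5]=010010 (head:  ^)
Step 7: in state B at pos 1, read 1 -> (B,1)->write 0,move L,goto B. Now: state=B, head=0, tape[-1..5]=0000010 (head:  ^)
Step 8: in state B at pos 0, read 0 -> (B,0)->write 0,move R,goto H. Now: state=H, head=1, tape[-1..5]=0000010 (head:   ^)
Cells containing 1 after step 8: {4} -> 1 cell(s)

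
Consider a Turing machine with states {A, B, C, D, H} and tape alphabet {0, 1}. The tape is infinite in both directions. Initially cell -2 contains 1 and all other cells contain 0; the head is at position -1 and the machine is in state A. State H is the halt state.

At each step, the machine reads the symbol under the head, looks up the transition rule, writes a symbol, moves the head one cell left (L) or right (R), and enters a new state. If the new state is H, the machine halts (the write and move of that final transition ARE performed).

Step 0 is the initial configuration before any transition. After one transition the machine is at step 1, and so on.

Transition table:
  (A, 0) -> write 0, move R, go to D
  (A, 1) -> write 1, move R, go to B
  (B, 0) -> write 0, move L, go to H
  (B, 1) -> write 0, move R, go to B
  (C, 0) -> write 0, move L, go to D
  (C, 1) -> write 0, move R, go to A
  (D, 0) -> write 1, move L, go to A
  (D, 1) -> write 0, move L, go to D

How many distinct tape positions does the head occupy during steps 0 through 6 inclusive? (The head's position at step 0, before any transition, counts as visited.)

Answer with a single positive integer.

Step 1: in state A at pos -1, read 0 -> (A,0)->write 0,move R,goto D. Now: state=D, head=0, tape[-3..1]=01000 (head:    ^)
Step 2: in state D at pos 0, read 0 -> (D,0)->write 1,move L,goto A. Now: state=A, head=-1, tape[-3..1]=01010 (head:   ^)
Step 3: in state A at pos -1, read 0 -> (A,0)->write 0,move R,goto D. Now: state=D, head=0, tape[-3..1]=01010 (head:    ^)
Step 4: in state D at pos 0, read 1 -> (D,1)->write 0,move L,goto D. Now: state=D, head=-1, tape[-3..1]=01000 (head:   ^)
Step 5: in state D at pos -1, read 0 -> (D,0)->write 1,move L,goto A. Now: state=A, head=-2, tape[-3..1]=01100 (head:  ^)
Step 6: in state A at pos -2, read 1 -> (A,1)->write 1,move R,goto B. Now: state=B, head=-1, tape[-3..1]=01100 (head:   ^)
Head positions at steps 0..6: starting at -1, distinct positions visited = {-2, -1, 0} -> 3 position(s)

Answer: 3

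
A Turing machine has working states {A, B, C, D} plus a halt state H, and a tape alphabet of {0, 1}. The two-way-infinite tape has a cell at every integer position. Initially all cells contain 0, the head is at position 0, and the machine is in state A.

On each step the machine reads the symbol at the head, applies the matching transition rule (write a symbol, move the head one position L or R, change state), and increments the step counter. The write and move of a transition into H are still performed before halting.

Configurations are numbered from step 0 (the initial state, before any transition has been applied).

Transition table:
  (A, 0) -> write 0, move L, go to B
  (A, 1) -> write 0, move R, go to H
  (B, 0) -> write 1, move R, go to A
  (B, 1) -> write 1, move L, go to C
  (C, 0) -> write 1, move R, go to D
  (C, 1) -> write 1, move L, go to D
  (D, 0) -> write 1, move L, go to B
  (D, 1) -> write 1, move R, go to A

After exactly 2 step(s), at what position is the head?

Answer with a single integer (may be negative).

Answer: 0

Derivation:
Step 1: in state A at pos 0, read 0 -> (A,0)->write 0,move L,goto B. Now: state=B, head=-1, tape[-2..1]=0000 (head:  ^)
Step 2: in state B at pos -1, read 0 -> (B,0)->write 1,move R,goto A. Now: state=A, head=0, tape[-2..1]=0100 (head:   ^)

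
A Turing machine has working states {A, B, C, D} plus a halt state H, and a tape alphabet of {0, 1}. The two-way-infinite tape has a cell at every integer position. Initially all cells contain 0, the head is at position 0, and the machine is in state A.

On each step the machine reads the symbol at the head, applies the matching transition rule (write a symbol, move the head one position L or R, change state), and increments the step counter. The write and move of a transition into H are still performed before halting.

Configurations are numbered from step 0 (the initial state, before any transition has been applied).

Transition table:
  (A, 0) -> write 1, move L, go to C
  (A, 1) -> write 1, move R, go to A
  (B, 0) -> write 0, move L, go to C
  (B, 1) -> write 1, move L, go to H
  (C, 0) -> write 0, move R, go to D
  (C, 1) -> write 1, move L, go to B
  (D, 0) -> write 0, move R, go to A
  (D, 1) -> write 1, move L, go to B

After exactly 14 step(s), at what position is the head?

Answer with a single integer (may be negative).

Step 1: in state A at pos 0, read 0 -> (A,0)->write 1,move L,goto C. Now: state=C, head=-1, tape[-2..1]=0010 (head:  ^)
Step 2: in state C at pos -1, read 0 -> (C,0)->write 0,move R,goto D. Now: state=D, head=0, tape[-2..1]=0010 (head:   ^)
Step 3: in state D at pos 0, read 1 -> (D,1)->write 1,move L,goto B. Now: state=B, head=-1, tape[-2..1]=0010 (head:  ^)
Step 4: in state B at pos -1, read 0 -> (B,0)->write 0,move L,goto C. Now: state=C, head=-2, tape[-3..1]=00010 (head:  ^)
Step 5: in state C at pos -2, read 0 -> (C,0)->write 0,move R,goto D. Now: state=D, head=-1, tape[-3..1]=00010 (head:   ^)
Step 6: in state D at pos -1, read 0 -> (D,0)->write 0,move R,goto A. Now: state=A, head=0, tape[-3..1]=00010 (head:    ^)
Step 7: in state A at pos 0, read 1 -> (A,1)->write 1,move R,goto A. Now: state=A, head=1, tape[-3..2]=000100 (head:     ^)
Step 8: in state A at pos 1, read 0 -> (A,0)->write 1,move L,goto C. Now: state=C, head=0, tape[-3..2]=000110 (head:    ^)
Step 9: in state C at pos 0, read 1 -> (C,1)->write 1,move L,goto B. Now: state=B, head=-1, tape[-3..2]=000110 (head:   ^)
Step 10: in state B at pos -1, read 0 -> (B,0)->write 0,move L,goto C. Now: state=C, head=-2, tape[-3..2]=000110 (head:  ^)
Step 11: in state C at pos -2, read 0 -> (C,0)->write 0,move R,goto D. Now: state=D, head=-1, tape[-3..2]=000110 (head:   ^)
Step 12: in state D at pos -1, read 0 -> (D,0)->write 0,move R,goto A. Now: state=A, head=0, tape[-3..2]=000110 (head:    ^)
Step 13: in state A at pos 0, read 1 -> (A,1)->write 1,move R,goto A. Now: state=A, head=1, tape[-3..2]=000110 (head:     ^)
Step 14: in state A at pos 1, read 1 -> (A,1)->write 1,move R,goto A. Now: state=A, head=2, tape[-3..3]=0001100 (head:      ^)

Answer: 2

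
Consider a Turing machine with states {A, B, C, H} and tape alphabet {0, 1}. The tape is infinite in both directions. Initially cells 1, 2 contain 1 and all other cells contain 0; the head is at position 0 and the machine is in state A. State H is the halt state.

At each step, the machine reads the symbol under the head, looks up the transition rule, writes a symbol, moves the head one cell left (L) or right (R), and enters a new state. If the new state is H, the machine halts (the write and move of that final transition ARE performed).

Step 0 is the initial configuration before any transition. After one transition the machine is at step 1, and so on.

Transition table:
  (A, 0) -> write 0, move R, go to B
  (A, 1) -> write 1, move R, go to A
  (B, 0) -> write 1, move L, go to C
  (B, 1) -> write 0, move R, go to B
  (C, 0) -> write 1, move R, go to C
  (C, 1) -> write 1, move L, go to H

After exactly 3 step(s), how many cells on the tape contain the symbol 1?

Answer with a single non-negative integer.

Step 1: in state A at pos 0, read 0 -> (A,0)->write 0,move R,goto B. Now: state=B, head=1, tape[-1..3]=00110 (head:   ^)
Step 2: in state B at pos 1, read 1 -> (B,1)->write 0,move R,goto B. Now: state=B, head=2, tape[-1..3]=00010 (head:    ^)
Step 3: in state B at pos 2, read 1 -> (B,1)->write 0,move R,goto B. Now: state=B, head=3, tape[-1..4]=000000 (head:     ^)
No cell contains 1 after step 3 -> 0 cell(s)

Answer: 0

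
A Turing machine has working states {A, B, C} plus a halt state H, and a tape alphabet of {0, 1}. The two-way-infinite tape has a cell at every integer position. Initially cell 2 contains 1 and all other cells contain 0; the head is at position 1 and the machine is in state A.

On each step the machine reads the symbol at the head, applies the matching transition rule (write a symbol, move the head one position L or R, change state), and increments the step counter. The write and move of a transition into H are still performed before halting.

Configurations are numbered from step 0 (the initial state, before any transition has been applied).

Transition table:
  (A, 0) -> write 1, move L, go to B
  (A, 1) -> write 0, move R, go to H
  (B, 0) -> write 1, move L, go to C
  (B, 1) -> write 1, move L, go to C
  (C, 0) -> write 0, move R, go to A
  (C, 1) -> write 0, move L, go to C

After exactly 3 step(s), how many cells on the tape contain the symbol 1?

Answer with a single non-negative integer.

Step 1: in state A at pos 1, read 0 -> (A,0)->write 1,move L,goto B. Now: state=B, head=0, tape[-1..3]=00110 (head:  ^)
Step 2: in state B at pos 0, read 0 -> (B,0)->write 1,move L,goto C. Now: state=C, head=-1, tape[-2..3]=001110 (head:  ^)
Step 3: in state C at pos -1, read 0 -> (C,0)->write 0,move R,goto A. Now: state=A, head=0, tape[-2..3]=001110 (head:   ^)
Cells containing 1 after step 3: {0, 1, 2} -> 3 cell(s)

Answer: 3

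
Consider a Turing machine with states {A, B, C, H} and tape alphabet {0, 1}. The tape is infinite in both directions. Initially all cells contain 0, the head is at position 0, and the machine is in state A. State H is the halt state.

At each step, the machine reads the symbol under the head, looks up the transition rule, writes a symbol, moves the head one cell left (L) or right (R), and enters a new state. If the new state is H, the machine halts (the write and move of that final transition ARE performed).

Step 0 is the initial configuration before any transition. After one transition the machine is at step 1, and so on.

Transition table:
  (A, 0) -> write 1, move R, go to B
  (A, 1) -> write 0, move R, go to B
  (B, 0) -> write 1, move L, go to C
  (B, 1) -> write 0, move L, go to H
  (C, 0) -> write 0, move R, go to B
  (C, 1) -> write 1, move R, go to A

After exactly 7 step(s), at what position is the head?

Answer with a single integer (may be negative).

Step 1: in state A at pos 0, read 0 -> (A,0)->write 1,move R,goto B. Now: state=B, head=1, tape[-1..2]=0100 (head:   ^)
Step 2: in state B at pos 1, read 0 -> (B,0)->write 1,move L,goto C. Now: state=C, head=0, tape[-1..2]=0110 (head:  ^)
Step 3: in state C at pos 0, read 1 -> (C,1)->write 1,move R,goto A. Now: state=A, head=1, tape[-1..2]=0110 (head:   ^)
Step 4: in state A at pos 1, read 1 -> (A,1)->write 0,move R,goto B. Now: state=B, head=2, tape[-1..3]=01000 (head:    ^)
Step 5: in state B at pos 2, read 0 -> (B,0)->write 1,move L,goto C. Now: state=C, head=1, tape[-1..3]=01010 (head:   ^)
Step 6: in state C at pos 1, read 0 -> (C,0)->write 0,move R,goto B. Now: state=B, head=2, tape[-1..3]=01010 (head:    ^)
Step 7: in state B at pos 2, read 1 -> (B,1)->write 0,move L,goto H. Now: state=H, head=1, tape[-1..3]=01000 (head:   ^)

Answer: 1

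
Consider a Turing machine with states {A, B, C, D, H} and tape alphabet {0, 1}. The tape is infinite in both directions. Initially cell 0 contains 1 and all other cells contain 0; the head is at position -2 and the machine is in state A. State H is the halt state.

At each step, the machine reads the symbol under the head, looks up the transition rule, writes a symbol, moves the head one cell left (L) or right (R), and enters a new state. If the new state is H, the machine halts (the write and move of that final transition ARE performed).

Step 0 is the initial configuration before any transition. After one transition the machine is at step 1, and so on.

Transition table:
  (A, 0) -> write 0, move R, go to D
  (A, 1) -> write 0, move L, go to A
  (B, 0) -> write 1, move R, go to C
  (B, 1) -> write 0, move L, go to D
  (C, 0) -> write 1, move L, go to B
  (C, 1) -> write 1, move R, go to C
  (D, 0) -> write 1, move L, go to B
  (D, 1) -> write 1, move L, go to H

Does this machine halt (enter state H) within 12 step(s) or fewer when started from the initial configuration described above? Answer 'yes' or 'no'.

Answer: yes

Derivation:
Step 1: in state A at pos -2, read 0 -> (A,0)->write 0,move R,goto D. Now: state=D, head=-1, tape[-3..1]=00010 (head:   ^)
Step 2: in state D at pos -1, read 0 -> (D,0)->write 1,move L,goto B. Now: state=B, head=-2, tape[-3..1]=00110 (head:  ^)
Step 3: in state B at pos -2, read 0 -> (B,0)->write 1,move R,goto C. Now: state=C, head=-1, tape[-3..1]=01110 (head:   ^)
Step 4: in state C at pos -1, read 1 -> (C,1)->write 1,move R,goto C. Now: state=C, head=0, tape[-3..1]=01110 (head:    ^)
Step 5: in state C at pos 0, read 1 -> (C,1)->write 1,move R,goto C. Now: state=C, head=1, tape[-3..2]=011100 (head:     ^)
Step 6: in state C at pos 1, read 0 -> (C,0)->write 1,move L,goto B. Now: state=B, head=0, tape[-3..2]=011110 (head:    ^)
Step 7: in state B at pos 0, read 1 -> (B,1)->write 0,move L,goto D. Now: state=D, head=-1, tape[-3..2]=011010 (head:   ^)
Step 8: in state D at pos -1, read 1 -> (D,1)->write 1,move L,goto H. Now: state=H, head=-2, tape[-3..2]=011010 (head:  ^)
State H reached at step 8; 8 <= 12 -> yes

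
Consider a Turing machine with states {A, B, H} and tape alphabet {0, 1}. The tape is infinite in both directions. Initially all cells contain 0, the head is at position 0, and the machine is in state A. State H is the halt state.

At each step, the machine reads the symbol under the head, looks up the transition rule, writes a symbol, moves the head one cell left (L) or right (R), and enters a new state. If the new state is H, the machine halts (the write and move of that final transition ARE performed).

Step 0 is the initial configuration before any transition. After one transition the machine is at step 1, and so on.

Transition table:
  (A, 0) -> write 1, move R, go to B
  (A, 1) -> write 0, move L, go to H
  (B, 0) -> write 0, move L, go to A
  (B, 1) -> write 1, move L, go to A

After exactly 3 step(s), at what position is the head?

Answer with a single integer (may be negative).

Answer: -1

Derivation:
Step 1: in state A at pos 0, read 0 -> (A,0)->write 1,move R,goto B. Now: state=B, head=1, tape[-1..2]=0100 (head:   ^)
Step 2: in state B at pos 1, read 0 -> (B,0)->write 0,move L,goto A. Now: state=A, head=0, tape[-1..2]=0100 (head:  ^)
Step 3: in state A at pos 0, read 1 -> (A,1)->write 0,move L,goto H. Now: state=H, head=-1, tape[-2..2]=00000 (head:  ^)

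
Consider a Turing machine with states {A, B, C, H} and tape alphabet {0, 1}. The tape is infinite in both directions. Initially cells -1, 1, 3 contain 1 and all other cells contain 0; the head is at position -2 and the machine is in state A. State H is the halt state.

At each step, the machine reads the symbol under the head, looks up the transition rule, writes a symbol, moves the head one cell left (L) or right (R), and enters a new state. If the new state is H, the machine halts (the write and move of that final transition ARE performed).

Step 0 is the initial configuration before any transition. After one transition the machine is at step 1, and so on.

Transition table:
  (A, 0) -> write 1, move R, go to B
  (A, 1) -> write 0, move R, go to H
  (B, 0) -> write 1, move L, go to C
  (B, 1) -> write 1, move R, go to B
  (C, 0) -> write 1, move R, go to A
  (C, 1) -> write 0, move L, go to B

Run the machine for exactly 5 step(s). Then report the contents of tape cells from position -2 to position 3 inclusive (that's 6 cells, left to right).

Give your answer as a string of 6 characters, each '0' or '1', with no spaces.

Answer: 101101

Derivation:
Step 1: in state A at pos -2, read 0 -> (A,0)->write 1,move R,goto B. Now: state=B, head=-1, tape[-3..4]=01101010 (head:   ^)
Step 2: in state B at pos -1, read 1 -> (B,1)->write 1,move R,goto B. Now: state=B, head=0, tape[-3..4]=01101010 (head:    ^)
Step 3: in state B at pos 0, read 0 -> (B,0)->write 1,move L,goto C. Now: state=C, head=-1, tape[-3..4]=01111010 (head:   ^)
Step 4: in state C at pos -1, read 1 -> (C,1)->write 0,move L,goto B. Now: state=B, head=-2, tape[-3..4]=01011010 (head:  ^)
Step 5: in state B at pos -2, read 1 -> (B,1)->write 1,move R,goto B. Now: state=B, head=-1, tape[-3..4]=01011010 (head:   ^)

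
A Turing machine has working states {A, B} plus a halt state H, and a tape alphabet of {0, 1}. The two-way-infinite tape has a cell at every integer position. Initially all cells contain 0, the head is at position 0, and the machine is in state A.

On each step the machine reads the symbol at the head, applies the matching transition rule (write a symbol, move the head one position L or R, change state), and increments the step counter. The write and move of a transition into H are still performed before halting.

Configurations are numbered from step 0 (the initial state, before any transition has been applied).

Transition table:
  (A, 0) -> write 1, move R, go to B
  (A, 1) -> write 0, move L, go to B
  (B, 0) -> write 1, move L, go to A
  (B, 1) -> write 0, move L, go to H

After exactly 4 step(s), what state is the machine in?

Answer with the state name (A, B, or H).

Step 1: in state A at pos 0, read 0 -> (A,0)->write 1,move R,goto B. Now: state=B, head=1, tape[-1..2]=0100 (head:   ^)
Step 2: in state B at pos 1, read 0 -> (B,0)->write 1,move L,goto A. Now: state=A, head=0, tape[-1..2]=0110 (head:  ^)
Step 3: in state A at pos 0, read 1 -> (A,1)->write 0,move L,goto B. Now: state=B, head=-1, tape[-2..2]=00010 (head:  ^)
Step 4: in state B at pos -1, read 0 -> (B,0)->write 1,move L,goto A. Now: state=A, head=-2, tape[-3..2]=001010 (head:  ^)

Answer: A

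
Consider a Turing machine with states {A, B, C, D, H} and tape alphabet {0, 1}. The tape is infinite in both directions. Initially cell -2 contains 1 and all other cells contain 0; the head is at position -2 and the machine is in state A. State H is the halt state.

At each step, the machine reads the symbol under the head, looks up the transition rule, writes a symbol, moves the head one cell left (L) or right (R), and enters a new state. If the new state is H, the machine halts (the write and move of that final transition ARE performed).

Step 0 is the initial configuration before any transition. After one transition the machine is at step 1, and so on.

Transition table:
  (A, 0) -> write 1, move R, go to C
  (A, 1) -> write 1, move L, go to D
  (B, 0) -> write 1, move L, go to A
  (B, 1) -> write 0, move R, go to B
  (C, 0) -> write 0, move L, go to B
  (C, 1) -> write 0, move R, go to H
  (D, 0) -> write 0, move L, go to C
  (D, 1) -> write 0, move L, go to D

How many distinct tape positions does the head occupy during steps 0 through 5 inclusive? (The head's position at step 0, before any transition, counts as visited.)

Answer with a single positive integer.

Answer: 5

Derivation:
Step 1: in state A at pos -2, read 1 -> (A,1)->write 1,move L,goto D. Now: state=D, head=-3, tape[-4..-1]=0010 (head:  ^)
Step 2: in state D at pos -3, read 0 -> (D,0)->write 0,move L,goto C. Now: state=C, head=-4, tape[-5..-1]=00010 (head:  ^)
Step 3: in state C at pos -4, read 0 -> (C,0)->write 0,move L,goto B. Now: state=B, head=-5, tape[-6..-1]=000010 (head:  ^)
Step 4: in state B at pos -5, read 0 -> (B,0)->write 1,move L,goto A. Now: state=A, head=-6, tape[-7..-1]=0010010 (head:  ^)
Step 5: in state A at pos -6, read 0 -> (A,0)->write 1,move R,goto C. Now: state=C, head=-5, tape[-7..-1]=0110010 (head:   ^)
Head positions at steps 0..5: starting at -2, distinct positions visited = {-6, -5, -4, -3, -2} -> 5 position(s)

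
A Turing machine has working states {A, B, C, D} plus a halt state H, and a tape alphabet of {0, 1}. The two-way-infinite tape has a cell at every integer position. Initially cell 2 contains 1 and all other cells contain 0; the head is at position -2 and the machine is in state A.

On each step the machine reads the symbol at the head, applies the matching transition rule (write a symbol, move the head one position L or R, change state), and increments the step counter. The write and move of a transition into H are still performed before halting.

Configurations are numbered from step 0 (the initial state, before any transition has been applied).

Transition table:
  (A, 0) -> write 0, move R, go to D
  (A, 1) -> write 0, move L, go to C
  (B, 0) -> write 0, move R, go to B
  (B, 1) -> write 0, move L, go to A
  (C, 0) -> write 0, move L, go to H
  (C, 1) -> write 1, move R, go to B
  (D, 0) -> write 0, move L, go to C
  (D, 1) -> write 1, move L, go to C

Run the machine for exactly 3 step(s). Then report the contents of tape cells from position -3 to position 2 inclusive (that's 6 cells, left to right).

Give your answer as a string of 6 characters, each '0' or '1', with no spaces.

Step 1: in state A at pos -2, read 0 -> (A,0)->write 0,move R,goto D. Now: state=D, head=-1, tape[-3..3]=0000010 (head:   ^)
Step 2: in state D at pos -1, read 0 -> (D,0)->write 0,move L,goto C. Now: state=C, head=-2, tape[-3..3]=0000010 (head:  ^)
Step 3: in state C at pos -2, read 0 -> (C,0)->write 0,move L,goto H. Now: state=H, head=-3, tape[-4..3]=00000010 (head:  ^)

Answer: 000001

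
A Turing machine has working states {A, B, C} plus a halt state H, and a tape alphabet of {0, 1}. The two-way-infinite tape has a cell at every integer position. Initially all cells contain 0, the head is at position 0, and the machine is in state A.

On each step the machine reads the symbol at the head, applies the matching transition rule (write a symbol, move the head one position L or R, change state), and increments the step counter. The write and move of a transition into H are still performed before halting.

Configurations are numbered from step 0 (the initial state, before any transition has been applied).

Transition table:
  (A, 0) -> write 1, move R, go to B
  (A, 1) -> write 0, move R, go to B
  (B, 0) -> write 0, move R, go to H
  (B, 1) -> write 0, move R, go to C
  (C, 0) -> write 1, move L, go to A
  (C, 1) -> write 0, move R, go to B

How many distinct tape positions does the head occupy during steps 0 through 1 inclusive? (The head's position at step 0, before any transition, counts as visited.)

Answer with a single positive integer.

Answer: 2

Derivation:
Step 1: in state A at pos 0, read 0 -> (A,0)->write 1,move R,goto B. Now: state=B, head=1, tape[-1..2]=0100 (head:   ^)
Head positions at steps 0..1: starting at 0, distinct positions visited = {0, 1} -> 2 position(s)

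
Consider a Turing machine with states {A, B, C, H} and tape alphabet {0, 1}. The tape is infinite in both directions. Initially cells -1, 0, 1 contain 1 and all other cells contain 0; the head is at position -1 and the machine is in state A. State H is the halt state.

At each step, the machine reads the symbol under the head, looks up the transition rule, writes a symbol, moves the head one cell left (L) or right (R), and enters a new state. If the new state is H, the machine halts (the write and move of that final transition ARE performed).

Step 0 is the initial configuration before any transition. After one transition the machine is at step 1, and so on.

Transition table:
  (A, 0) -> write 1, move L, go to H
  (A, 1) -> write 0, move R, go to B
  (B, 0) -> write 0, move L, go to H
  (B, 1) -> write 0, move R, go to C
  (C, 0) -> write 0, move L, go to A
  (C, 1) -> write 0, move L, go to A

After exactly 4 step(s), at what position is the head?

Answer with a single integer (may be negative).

Step 1: in state A at pos -1, read 1 -> (A,1)->write 0,move R,goto B. Now: state=B, head=0, tape[-2..2]=00110 (head:   ^)
Step 2: in state B at pos 0, read 1 -> (B,1)->write 0,move R,goto C. Now: state=C, head=1, tape[-2..2]=00010 (head:    ^)
Step 3: in state C at pos 1, read 1 -> (C,1)->write 0,move L,goto A. Now: state=A, head=0, tape[-2..2]=00000 (head:   ^)
Step 4: in state A at pos 0, read 0 -> (A,0)->write 1,move L,goto H. Now: state=H, head=-1, tape[-2..2]=00100 (head:  ^)

Answer: -1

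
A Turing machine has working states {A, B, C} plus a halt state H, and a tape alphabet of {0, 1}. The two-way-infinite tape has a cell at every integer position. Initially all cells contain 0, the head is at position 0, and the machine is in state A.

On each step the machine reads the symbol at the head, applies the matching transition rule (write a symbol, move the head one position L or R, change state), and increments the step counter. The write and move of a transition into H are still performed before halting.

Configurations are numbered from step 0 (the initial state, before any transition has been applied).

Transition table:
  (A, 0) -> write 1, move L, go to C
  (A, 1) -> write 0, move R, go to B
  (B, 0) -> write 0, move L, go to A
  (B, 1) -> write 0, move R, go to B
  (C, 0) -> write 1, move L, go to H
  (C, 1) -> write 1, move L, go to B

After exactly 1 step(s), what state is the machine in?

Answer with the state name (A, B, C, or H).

Answer: C

Derivation:
Step 1: in state A at pos 0, read 0 -> (A,0)->write 1,move L,goto C. Now: state=C, head=-1, tape[-2..1]=0010 (head:  ^)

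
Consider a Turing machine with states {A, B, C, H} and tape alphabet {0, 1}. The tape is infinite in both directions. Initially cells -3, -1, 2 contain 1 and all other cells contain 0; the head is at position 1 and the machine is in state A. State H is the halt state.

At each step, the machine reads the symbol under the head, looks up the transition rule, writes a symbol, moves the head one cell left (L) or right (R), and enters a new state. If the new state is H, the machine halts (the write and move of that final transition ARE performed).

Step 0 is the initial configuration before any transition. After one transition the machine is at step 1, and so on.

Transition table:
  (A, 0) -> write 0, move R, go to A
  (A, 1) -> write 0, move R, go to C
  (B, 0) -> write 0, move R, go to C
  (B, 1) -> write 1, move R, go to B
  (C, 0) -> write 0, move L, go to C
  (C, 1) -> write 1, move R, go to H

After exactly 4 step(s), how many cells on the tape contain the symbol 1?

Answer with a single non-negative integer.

Answer: 2

Derivation:
Step 1: in state A at pos 1, read 0 -> (A,0)->write 0,move R,goto A. Now: state=A, head=2, tape[-4..3]=01010010 (head:       ^)
Step 2: in state A at pos 2, read 1 -> (A,1)->write 0,move R,goto C. Now: state=C, head=3, tape[-4..4]=010100000 (head:        ^)
Step 3: in state C at pos 3, read 0 -> (C,0)->write 0,move L,goto C. Now: state=C, head=2, tape[-4..4]=010100000 (head:       ^)
Step 4: in state C at pos 2, read 0 -> (C,0)->write 0,move L,goto C. Now: state=C, head=1, tape[-4..4]=010100000 (head:      ^)
Cells containing 1 after step 4: {-3, -1} -> 2 cell(s)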